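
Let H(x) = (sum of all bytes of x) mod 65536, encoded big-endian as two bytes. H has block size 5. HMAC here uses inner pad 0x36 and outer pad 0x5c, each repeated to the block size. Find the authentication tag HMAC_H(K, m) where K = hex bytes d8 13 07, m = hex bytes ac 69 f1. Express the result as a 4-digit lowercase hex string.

Key hex bytes d8 13 07 is 3 bytes ≤ B = 5; zero-pad to 5 bytes: K' = d8 13 07 00 00.
K' ⊕ ipad = ee 25 31 36 36.  K' ⊕ opad = 84 4f 5b 5c 5c.
Inner input = (K'⊕ipad) ∥ m = ee 25 31 36 36 ∥ ac 69 f1.
Inner hash: sum = 238+37+49+54+54+172+105+241 = 950 → 03 b6.
Outer input = (K'⊕opad) ∥ inner = 84 4f 5b 5c 5c ∥ 03 b6.
Outer hash (tag): sum = 132+79+91+92+92+3+182 = 671 → 02 9f.

029f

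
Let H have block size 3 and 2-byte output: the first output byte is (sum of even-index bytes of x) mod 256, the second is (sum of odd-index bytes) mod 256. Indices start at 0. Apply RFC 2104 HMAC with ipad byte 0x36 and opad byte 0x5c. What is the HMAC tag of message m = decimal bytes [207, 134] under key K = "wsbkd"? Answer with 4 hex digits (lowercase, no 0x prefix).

7449

Key "wsbkd" = 77 73 62 6b 64 is 5 bytes > B = 3, so hash it first: H(key) = 3d de, then zero-pad to 3 bytes: K' = 3d de 00.
K' ⊕ ipad = 0b e8 36.  K' ⊕ opad = 61 82 5c.
Inner input = (K'⊕ipad) ∥ m = 0b e8 36 ∥ cf 86.
Inner hash: even-index sum = 199 mod 256 = 199; odd-index sum = 439 mod 256 = 183 → c7 b7.
Outer input = (K'⊕opad) ∥ inner = 61 82 5c ∥ c7 b7.
Outer hash (tag): even-index sum = 372 mod 256 = 116; odd-index sum = 329 mod 256 = 73 → 74 49.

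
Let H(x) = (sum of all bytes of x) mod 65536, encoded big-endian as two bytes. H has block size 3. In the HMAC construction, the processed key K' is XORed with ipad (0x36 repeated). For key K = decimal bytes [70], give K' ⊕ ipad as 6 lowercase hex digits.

Key decimal bytes [70] = 46 is 1 byte ≤ B = 3; zero-pad to 3 bytes: K' = 46 00 00.
XOR each byte with 0x36: 46⊕36=70, 00⊕36=36, 00⊕36=36.

703636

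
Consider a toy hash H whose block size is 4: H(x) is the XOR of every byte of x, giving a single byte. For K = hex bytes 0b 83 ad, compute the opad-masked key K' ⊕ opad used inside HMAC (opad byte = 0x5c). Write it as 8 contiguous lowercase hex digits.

57dff15c

Key hex bytes 0b 83 ad is 3 bytes ≤ B = 4; zero-pad to 4 bytes: K' = 0b 83 ad 00.
XOR each byte with 0x5c: 0b⊕5c=57, 83⊕5c=df, ad⊕5c=f1, 00⊕5c=5c.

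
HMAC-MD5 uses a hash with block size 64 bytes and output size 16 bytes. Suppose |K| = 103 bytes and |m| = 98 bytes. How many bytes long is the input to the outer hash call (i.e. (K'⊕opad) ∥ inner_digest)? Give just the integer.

Key is 103 > 64 bytes, so it is hashed to 16 bytes then zero-padded to 64: |K'| = 64.
Outer input = (K'⊕opad) ∥ H(inner) → 64 + 16 = 80 bytes.

80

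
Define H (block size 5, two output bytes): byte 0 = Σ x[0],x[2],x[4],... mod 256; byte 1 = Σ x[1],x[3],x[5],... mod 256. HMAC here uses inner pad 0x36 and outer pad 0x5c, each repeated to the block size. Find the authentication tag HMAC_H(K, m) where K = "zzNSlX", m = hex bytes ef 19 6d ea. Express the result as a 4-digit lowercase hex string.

Key "zzNSlX" = 7a 7a 4e 53 6c 58 is 6 bytes > B = 5, so hash it first: H(key) = 34 25, then zero-pad to 5 bytes: K' = 34 25 00 00 00.
K' ⊕ ipad = 02 13 36 36 36.  K' ⊕ opad = 68 79 5c 5c 5c.
Inner input = (K'⊕ipad) ∥ m = 02 13 36 36 36 ∥ ef 19 6d ea.
Inner hash: even-index sum = 369 mod 256 = 113; odd-index sum = 421 mod 256 = 165 → 71 a5.
Outer input = (K'⊕opad) ∥ inner = 68 79 5c 5c 5c ∥ 71 a5.
Outer hash (tag): even-index sum = 453 mod 256 = 197; odd-index sum = 326 mod 256 = 70 → c5 46.

c546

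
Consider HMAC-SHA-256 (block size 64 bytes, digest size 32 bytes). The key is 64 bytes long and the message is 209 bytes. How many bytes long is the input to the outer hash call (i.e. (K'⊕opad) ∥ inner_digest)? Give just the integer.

96

Key is 64 ≤ 64 bytes, zero-padded: |K'| = 64.
Outer input = (K'⊕opad) ∥ H(inner) → 64 + 32 = 96 bytes.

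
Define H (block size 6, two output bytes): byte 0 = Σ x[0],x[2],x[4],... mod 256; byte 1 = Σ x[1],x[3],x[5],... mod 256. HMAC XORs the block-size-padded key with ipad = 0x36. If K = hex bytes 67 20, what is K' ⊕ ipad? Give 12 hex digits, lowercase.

Key hex bytes 67 20 is 2 bytes ≤ B = 6; zero-pad to 6 bytes: K' = 67 20 00 00 00 00.
XOR each byte with 0x36: 67⊕36=51, 20⊕36=16, 00⊕36=36, 00⊕36=36, 00⊕36=36, 00⊕36=36.

511636363636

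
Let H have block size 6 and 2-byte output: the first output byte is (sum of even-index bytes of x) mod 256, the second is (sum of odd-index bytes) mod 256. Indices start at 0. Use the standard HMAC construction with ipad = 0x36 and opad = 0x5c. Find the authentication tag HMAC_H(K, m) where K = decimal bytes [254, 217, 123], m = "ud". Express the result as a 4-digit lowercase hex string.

e5fc

Key decimal bytes [254, 217, 123] = fe d9 7b is 3 bytes ≤ B = 6; zero-pad to 6 bytes: K' = fe d9 7b 00 00 00.
K' ⊕ ipad = c8 ef 4d 36 36 36.  K' ⊕ opad = a2 85 27 5c 5c 5c.
Inner input = (K'⊕ipad) ∥ m = c8 ef 4d 36 36 36 ∥ 75 64.
Inner hash: even-index sum = 448 mod 256 = 192; odd-index sum = 447 mod 256 = 191 → c0 bf.
Outer input = (K'⊕opad) ∥ inner = a2 85 27 5c 5c 5c ∥ c0 bf.
Outer hash (tag): even-index sum = 485 mod 256 = 229; odd-index sum = 508 mod 256 = 252 → e5 fc.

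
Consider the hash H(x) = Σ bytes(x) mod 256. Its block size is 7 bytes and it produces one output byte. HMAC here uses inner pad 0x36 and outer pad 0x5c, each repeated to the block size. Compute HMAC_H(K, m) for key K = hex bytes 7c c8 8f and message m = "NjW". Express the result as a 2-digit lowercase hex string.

Key hex bytes 7c c8 8f is 3 bytes ≤ B = 7; zero-pad to 7 bytes: K' = 7c c8 8f 00 00 00 00.
K' ⊕ ipad = 4a fe b9 36 36 36 36.  K' ⊕ opad = 20 94 d3 5c 5c 5c 5c.
Inner input = (K'⊕ipad) ∥ m = 4a fe b9 36 36 36 36 ∥ 4e 6a 57.
Inner hash: sum = 74+254+185+54+54+54+54+78+106+87 = 1000; mod 256 = 232 → e8.
Outer input = (K'⊕opad) ∥ inner = 20 94 d3 5c 5c 5c 5c ∥ e8.
Outer hash (tag): sum = 32+148+211+92+92+92+92+232 = 991; mod 256 = 223 → df.

df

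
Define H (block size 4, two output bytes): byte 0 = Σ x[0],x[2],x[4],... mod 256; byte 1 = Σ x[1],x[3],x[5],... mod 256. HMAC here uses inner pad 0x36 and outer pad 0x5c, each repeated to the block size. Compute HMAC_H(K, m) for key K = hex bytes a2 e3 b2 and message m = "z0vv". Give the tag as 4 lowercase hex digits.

f4cc

Key hex bytes a2 e3 b2 is 3 bytes ≤ B = 4; zero-pad to 4 bytes: K' = a2 e3 b2 00.
K' ⊕ ipad = 94 d5 84 36.  K' ⊕ opad = fe bf ee 5c.
Inner input = (K'⊕ipad) ∥ m = 94 d5 84 36 ∥ 7a 30 76 76.
Inner hash: even-index sum = 520 mod 256 = 8; odd-index sum = 433 mod 256 = 177 → 08 b1.
Outer input = (K'⊕opad) ∥ inner = fe bf ee 5c ∥ 08 b1.
Outer hash (tag): even-index sum = 500 mod 256 = 244; odd-index sum = 460 mod 256 = 204 → f4 cc.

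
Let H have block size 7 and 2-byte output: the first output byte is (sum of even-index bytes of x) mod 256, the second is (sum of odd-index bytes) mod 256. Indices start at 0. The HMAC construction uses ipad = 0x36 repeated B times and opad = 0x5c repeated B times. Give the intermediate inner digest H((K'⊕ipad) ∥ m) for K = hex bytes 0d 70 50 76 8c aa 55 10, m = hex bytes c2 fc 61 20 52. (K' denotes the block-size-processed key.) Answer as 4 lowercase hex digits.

c677

Key hex bytes 0d 70 50 76 8c aa 55 10 is 8 bytes > B = 7, so hash it first: H(key) = 3e a0, then zero-pad to 7 bytes: K' = 3e a0 00 00 00 00 00.
K' ⊕ ipad = 08 96 36 36 36 36 36.
Inner input = 08 96 36 36 36 36 36 ∥ c2 fc 61 20 52.
Inner hash: even-index sum = 454 mod 256 = 198; odd-index sum = 631 mod 256 = 119 → c6 77.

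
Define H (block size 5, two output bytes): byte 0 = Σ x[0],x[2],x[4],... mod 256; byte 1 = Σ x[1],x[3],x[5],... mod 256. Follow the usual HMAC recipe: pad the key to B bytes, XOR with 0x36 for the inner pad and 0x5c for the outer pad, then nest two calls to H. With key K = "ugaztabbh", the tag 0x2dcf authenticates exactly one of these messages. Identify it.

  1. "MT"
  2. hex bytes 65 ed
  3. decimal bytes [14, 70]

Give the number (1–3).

2

Key "ugaztabbh" = 75 67 61 7a 74 61 62 62 68 is 9 bytes > B = 5, so hash it first: H(key) = 14 a4, then zero-pad to 5 bytes: K' = 14 a4 00 00 00.
K' ⊕ ipad = 22 92 36 36 36; K' ⊕ opad = 48 f8 5c 5c 5c.
m1: inner = H(22 92 36 36 36 4d 54) = e2 15; tag = H(48 f8 5c 5c 5c e2 15) = 1536
m2: inner = H(22 92 36 36 36 65 ed) = 7b 2d; tag = H(48 f8 5c 5c 5c 7b 2d) = 2dcf ← matches
m3: inner = H(22 92 36 36 36 0e 46) = d4 d6; tag = H(48 f8 5c 5c 5c d4 d6) = d628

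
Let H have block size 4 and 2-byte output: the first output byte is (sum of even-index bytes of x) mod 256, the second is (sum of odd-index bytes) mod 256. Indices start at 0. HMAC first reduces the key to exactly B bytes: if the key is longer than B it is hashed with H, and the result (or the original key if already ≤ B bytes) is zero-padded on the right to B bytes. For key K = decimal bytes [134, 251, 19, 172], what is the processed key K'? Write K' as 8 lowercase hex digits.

86fb13ac

Key decimal bytes [134, 251, 19, 172] = 86 fb 13 ac is exactly B = 4 bytes: K' = 86 fb 13 ac.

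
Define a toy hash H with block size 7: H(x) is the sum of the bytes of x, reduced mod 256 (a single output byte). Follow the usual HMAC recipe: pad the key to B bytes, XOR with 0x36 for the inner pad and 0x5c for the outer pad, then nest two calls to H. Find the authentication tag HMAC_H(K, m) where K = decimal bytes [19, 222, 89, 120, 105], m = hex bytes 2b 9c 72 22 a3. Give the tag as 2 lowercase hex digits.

Key decimal bytes [19, 222, 89, 120, 105] = 13 de 59 78 69 is 5 bytes ≤ B = 7; zero-pad to 7 bytes: K' = 13 de 59 78 69 00 00.
K' ⊕ ipad = 25 e8 6f 4e 5f 36 36.  K' ⊕ opad = 4f 82 05 24 35 5c 5c.
Inner input = (K'⊕ipad) ∥ m = 25 e8 6f 4e 5f 36 36 ∥ 2b 9c 72 22 a3.
Inner hash: sum = 37+232+111+78+95+54+54+43+156+114+34+163 = 1171; mod 256 = 147 → 93.
Outer input = (K'⊕opad) ∥ inner = 4f 82 05 24 35 5c 5c ∥ 93.
Outer hash (tag): sum = 79+130+5+36+53+92+92+147 = 634; mod 256 = 122 → 7a.

7a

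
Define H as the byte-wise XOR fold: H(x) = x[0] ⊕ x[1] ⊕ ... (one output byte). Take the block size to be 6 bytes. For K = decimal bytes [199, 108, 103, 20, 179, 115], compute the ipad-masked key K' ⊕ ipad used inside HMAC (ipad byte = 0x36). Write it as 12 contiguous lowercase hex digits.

Key decimal bytes [199, 108, 103, 20, 179, 115] = c7 6c 67 14 b3 73 is exactly B = 6 bytes: K' = c7 6c 67 14 b3 73.
XOR each byte with 0x36: c7⊕36=f1, 6c⊕36=5a, 67⊕36=51, 14⊕36=22, b3⊕36=85, 73⊕36=45.

f15a51228545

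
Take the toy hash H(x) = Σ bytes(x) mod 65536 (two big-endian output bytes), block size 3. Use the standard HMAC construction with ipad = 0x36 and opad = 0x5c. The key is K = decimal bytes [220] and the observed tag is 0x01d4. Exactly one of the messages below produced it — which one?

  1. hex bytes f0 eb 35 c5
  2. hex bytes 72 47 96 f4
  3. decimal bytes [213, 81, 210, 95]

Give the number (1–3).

2

Key decimal bytes [220] = dc is 1 byte ≤ B = 3; zero-pad to 3 bytes: K' = dc 00 00.
K' ⊕ ipad = ea 36 36; K' ⊕ opad = 80 5c 5c.
m1: inner = H(ea 36 36 f0 eb 35 c5) = 04 2b; tag = H(80 5c 5c 04 2b) = 0167
m2: inner = H(ea 36 36 72 47 96 f4) = 03 99; tag = H(80 5c 5c 03 99) = 01d4 ← matches
m3: inner = H(ea 36 36 d5 51 d2 5f) = 03 ad; tag = H(80 5c 5c 03 ad) = 01e8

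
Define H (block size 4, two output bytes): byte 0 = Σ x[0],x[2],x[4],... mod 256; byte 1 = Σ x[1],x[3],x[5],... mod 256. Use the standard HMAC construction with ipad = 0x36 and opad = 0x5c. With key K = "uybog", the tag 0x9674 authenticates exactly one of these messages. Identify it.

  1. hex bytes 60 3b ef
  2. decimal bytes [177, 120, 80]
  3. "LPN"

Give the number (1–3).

Key "uybog" = 75 79 62 6f 67 is 5 bytes > B = 4, so hash it first: H(key) = 3e e8, then zero-pad to 4 bytes: K' = 3e e8 00 00.
K' ⊕ ipad = 08 de 36 36; K' ⊕ opad = 62 b4 5c 5c.
m1: inner = H(08 de 36 36 60 3b ef) = 8d 4f; tag = H(62 b4 5c 5c 8d 4f) = 4b5f
m2: inner = H(08 de 36 36 b1 78 50) = 3f 8c; tag = H(62 b4 5c 5c 3f 8c) = fd9c
m3: inner = H(08 de 36 36 4c 50 4e) = d8 64; tag = H(62 b4 5c 5c d8 64) = 9674 ← matches

3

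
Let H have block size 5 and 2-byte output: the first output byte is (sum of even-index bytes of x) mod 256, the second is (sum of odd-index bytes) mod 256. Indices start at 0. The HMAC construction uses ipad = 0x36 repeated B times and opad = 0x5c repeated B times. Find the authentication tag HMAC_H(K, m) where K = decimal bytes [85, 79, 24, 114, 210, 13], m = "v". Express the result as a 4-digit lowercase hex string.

Key decimal bytes [85, 79, 24, 114, 210, 13] = 55 4f 18 72 d2 0d is 6 bytes > B = 5, so hash it first: H(key) = 3f ce, then zero-pad to 5 bytes: K' = 3f ce 00 00 00.
K' ⊕ ipad = 09 f8 36 36 36.  K' ⊕ opad = 63 92 5c 5c 5c.
Inner input = (K'⊕ipad) ∥ m = 09 f8 36 36 36 ∥ 76.
Inner hash: even-index sum = 117 mod 256 = 117; odd-index sum = 420 mod 256 = 164 → 75 a4.
Outer input = (K'⊕opad) ∥ inner = 63 92 5c 5c 5c ∥ 75 a4.
Outer hash (tag): even-index sum = 447 mod 256 = 191; odd-index sum = 355 mod 256 = 99 → bf 63.

bf63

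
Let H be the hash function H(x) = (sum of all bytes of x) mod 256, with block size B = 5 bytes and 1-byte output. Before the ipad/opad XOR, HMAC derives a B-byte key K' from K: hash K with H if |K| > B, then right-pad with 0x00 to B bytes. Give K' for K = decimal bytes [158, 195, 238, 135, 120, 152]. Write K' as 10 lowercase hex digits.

|K| = 6 > B = 5, so first hash the key.
H(K): sum = 158+195+238+135+120+152 = 998; mod 256 = 230 → e6.
Zero-pad H(K) = e6 to 5 bytes: K' = e6 00 00 00 00.

e600000000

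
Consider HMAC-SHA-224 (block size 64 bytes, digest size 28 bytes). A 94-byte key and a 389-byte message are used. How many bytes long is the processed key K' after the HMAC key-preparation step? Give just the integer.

64

Key is 94 > 64 bytes, so it is hashed to 28 bytes then zero-padded to 64: |K'| = 64.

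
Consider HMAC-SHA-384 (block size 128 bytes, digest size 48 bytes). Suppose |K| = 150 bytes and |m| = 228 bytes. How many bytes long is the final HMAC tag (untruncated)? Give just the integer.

The tag is one SHA-384 digest: 48 bytes.

48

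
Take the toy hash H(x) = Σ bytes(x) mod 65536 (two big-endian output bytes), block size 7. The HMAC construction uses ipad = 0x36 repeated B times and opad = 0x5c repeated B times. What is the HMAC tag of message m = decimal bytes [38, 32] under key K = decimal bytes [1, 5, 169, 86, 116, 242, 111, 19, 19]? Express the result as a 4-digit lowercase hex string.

0347

Key decimal bytes [1, 5, 169, 86, 116, 242, 111, 19, 19] = 01 05 a9 56 74 f2 6f 13 13 is 9 bytes > B = 7, so hash it first: H(key) = 03 00, then zero-pad to 7 bytes: K' = 03 00 00 00 00 00 00.
K' ⊕ ipad = 35 36 36 36 36 36 36.  K' ⊕ opad = 5f 5c 5c 5c 5c 5c 5c.
Inner input = (K'⊕ipad) ∥ m = 35 36 36 36 36 36 36 ∥ 26 20.
Inner hash: sum = 53+54+54+54+54+54+54+38+32 = 447 → 01 bf.
Outer input = (K'⊕opad) ∥ inner = 5f 5c 5c 5c 5c 5c 5c ∥ 01 bf.
Outer hash (tag): sum = 95+92+92+92+92+92+92+1+191 = 839 → 03 47.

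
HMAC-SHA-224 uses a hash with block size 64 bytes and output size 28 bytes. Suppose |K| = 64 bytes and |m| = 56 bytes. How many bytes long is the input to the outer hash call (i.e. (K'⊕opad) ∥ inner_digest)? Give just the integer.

92

Key is 64 ≤ 64 bytes, zero-padded: |K'| = 64.
Outer input = (K'⊕opad) ∥ H(inner) → 64 + 28 = 92 bytes.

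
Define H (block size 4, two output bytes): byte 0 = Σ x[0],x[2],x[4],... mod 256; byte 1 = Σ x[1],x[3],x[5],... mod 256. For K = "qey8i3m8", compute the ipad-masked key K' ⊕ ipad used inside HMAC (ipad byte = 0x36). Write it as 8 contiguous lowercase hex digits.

Key "qey8i3m8" = 71 65 79 38 69 33 6d 38 is 8 bytes > B = 4, so hash it first: H(key) = c0 08, then zero-pad to 4 bytes: K' = c0 08 00 00.
XOR each byte with 0x36: c0⊕36=f6, 08⊕36=3e, 00⊕36=36, 00⊕36=36.

f63e3636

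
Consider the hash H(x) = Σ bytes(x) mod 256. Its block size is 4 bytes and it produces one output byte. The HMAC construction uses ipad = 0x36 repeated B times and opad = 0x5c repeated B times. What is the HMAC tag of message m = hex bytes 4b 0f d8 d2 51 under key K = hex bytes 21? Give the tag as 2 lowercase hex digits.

9f

Key hex bytes 21 is 1 byte ≤ B = 4; zero-pad to 4 bytes: K' = 21 00 00 00.
K' ⊕ ipad = 17 36 36 36.  K' ⊕ opad = 7d 5c 5c 5c.
Inner input = (K'⊕ipad) ∥ m = 17 36 36 36 ∥ 4b 0f d8 d2 51.
Inner hash: sum = 23+54+54+54+75+15+216+210+81 = 782; mod 256 = 14 → 0e.
Outer input = (K'⊕opad) ∥ inner = 7d 5c 5c 5c ∥ 0e.
Outer hash (tag): sum = 125+92+92+92+14 = 415; mod 256 = 159 → 9f.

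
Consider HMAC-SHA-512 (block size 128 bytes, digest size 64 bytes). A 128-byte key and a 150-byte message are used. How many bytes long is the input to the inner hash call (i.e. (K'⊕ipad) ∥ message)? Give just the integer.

Key is 128 ≤ 128 bytes, zero-padded: |K'| = 128.
Inner input = (K'⊕ipad) ∥ m → 128 + 150 = 278 bytes.

278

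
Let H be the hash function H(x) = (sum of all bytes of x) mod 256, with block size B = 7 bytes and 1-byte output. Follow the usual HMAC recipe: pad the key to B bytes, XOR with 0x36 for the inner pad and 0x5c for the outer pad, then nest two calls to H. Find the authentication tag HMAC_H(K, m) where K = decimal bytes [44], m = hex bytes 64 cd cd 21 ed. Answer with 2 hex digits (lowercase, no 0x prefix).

02

Key decimal bytes [44] = 2c is 1 byte ≤ B = 7; zero-pad to 7 bytes: K' = 2c 00 00 00 00 00 00.
K' ⊕ ipad = 1a 36 36 36 36 36 36.  K' ⊕ opad = 70 5c 5c 5c 5c 5c 5c.
Inner input = (K'⊕ipad) ∥ m = 1a 36 36 36 36 36 36 ∥ 64 cd cd 21 ed.
Inner hash: sum = 26+54+54+54+54+54+54+100+205+205+33+237 = 1130; mod 256 = 106 → 6a.
Outer input = (K'⊕opad) ∥ inner = 70 5c 5c 5c 5c 5c 5c ∥ 6a.
Outer hash (tag): sum = 112+92+92+92+92+92+92+106 = 770; mod 256 = 2 → 02.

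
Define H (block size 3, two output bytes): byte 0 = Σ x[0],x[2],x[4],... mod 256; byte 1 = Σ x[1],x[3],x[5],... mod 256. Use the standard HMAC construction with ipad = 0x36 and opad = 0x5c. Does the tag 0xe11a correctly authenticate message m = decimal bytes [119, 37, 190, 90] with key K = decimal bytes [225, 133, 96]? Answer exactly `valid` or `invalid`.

invalid

Key decimal bytes [225, 133, 96] = e1 85 60 is exactly B = 3 bytes: K' = e1 85 60.
K' ⊕ ipad = d7 b3 56; K' ⊕ opad = bd d9 3c.
Inner hash: even-index sum = 428 mod 256 = 172; odd-index sum = 488 mod 256 = 232 → ac e8.
Outer hash (recomputed tag): even-index sum = 481 mod 256 = 225; odd-index sum = 389 mod 256 = 133 → e1 85.
Recomputed tag = e185; claimed = e11a → mismatch.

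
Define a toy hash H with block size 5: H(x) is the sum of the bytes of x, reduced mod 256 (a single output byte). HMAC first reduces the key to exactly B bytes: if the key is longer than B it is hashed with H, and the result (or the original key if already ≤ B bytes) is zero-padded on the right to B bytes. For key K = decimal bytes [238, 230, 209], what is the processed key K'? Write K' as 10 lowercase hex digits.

Key decimal bytes [238, 230, 209] = ee e6 d1 is 3 bytes ≤ B = 5; zero-pad to 5 bytes: K' = ee e6 d1 00 00.

eee6d10000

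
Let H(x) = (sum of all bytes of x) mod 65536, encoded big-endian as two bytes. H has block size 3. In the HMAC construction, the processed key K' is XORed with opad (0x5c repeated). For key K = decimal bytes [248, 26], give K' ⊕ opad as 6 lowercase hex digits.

Key decimal bytes [248, 26] = f8 1a is 2 bytes ≤ B = 3; zero-pad to 3 bytes: K' = f8 1a 00.
XOR each byte with 0x5c: f8⊕5c=a4, 1a⊕5c=46, 00⊕5c=5c.

a4465c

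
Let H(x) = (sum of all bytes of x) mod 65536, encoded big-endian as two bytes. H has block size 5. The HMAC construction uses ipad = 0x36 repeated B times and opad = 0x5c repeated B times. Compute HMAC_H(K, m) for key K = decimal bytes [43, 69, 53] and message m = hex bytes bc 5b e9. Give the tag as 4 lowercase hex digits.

02b2

Key decimal bytes [43, 69, 53] = 2b 45 35 is 3 bytes ≤ B = 5; zero-pad to 5 bytes: K' = 2b 45 35 00 00.
K' ⊕ ipad = 1d 73 03 36 36.  K' ⊕ opad = 77 19 69 5c 5c.
Inner input = (K'⊕ipad) ∥ m = 1d 73 03 36 36 ∥ bc 5b e9.
Inner hash: sum = 29+115+3+54+54+188+91+233 = 767 → 02 ff.
Outer input = (K'⊕opad) ∥ inner = 77 19 69 5c 5c ∥ 02 ff.
Outer hash (tag): sum = 119+25+105+92+92+2+255 = 690 → 02 b2.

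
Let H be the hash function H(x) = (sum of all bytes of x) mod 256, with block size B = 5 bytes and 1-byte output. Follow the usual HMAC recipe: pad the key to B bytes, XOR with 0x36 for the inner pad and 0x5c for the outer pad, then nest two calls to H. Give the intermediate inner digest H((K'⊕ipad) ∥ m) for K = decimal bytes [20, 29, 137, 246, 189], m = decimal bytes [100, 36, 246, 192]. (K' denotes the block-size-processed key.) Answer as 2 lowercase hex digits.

Key decimal bytes [20, 29, 137, 246, 189] = 14 1d 89 f6 bd is exactly B = 5 bytes: K' = 14 1d 89 f6 bd.
K' ⊕ ipad = 22 2b bf c0 8b.
Inner input = 22 2b bf c0 8b ∥ 64 24 f6 c0.
Inner hash: sum = 34+43+191+192+139+100+36+246+192 = 1173; mod 256 = 149 → 95.

95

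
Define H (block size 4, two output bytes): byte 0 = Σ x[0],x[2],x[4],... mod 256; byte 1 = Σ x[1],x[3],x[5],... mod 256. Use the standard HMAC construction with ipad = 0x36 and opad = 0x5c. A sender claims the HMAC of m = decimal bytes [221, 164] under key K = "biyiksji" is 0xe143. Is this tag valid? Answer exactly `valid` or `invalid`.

Key "biyiksji" = 62 69 79 69 6b 73 6a 69 is 8 bytes > B = 4, so hash it first: H(key) = b0 ae, then zero-pad to 4 bytes: K' = b0 ae 00 00.
K' ⊕ ipad = 86 98 36 36; K' ⊕ opad = ec f2 5c 5c.
Inner hash: even-index sum = 409 mod 256 = 153; odd-index sum = 370 mod 256 = 114 → 99 72.
Outer hash (recomputed tag): even-index sum = 481 mod 256 = 225; odd-index sum = 448 mod 256 = 192 → e1 c0.
Recomputed tag = e1c0; claimed = e143 → mismatch.

invalid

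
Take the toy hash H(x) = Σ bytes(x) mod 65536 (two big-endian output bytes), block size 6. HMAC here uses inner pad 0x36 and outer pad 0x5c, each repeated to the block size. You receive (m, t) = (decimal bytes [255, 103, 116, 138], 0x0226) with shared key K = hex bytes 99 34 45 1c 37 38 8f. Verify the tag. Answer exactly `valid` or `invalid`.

invalid

Key hex bytes 99 34 45 1c 37 38 8f is 7 bytes > B = 6, so hash it first: H(key) = 02 2c, then zero-pad to 6 bytes: K' = 02 2c 00 00 00 00.
K' ⊕ ipad = 34 1a 36 36 36 36; K' ⊕ opad = 5e 70 5c 5c 5c 5c.
Inner hash: sum = 52+26+54+54+54+54+255+103+116+138 = 906 → 03 8a.
Outer hash (recomputed tag): sum = 94+112+92+92+92+92+3+138 = 715 → 02 cb.
Recomputed tag = 02cb; claimed = 0226 → mismatch.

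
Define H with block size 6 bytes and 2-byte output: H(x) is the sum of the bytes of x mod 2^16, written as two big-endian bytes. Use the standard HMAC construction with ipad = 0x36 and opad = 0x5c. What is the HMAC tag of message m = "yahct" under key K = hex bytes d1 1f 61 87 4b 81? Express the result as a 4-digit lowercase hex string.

0346

Key hex bytes d1 1f 61 87 4b 81 is exactly B = 6 bytes: K' = d1 1f 61 87 4b 81.
K' ⊕ ipad = e7 29 57 b1 7d b7.  K' ⊕ opad = 8d 43 3d db 17 dd.
Inner input = (K'⊕ipad) ∥ m = e7 29 57 b1 7d b7 ∥ 79 61 68 63 74.
Inner hash: sum = 231+41+87+177+125+183+121+97+104+99+116 = 1381 → 05 65.
Outer input = (K'⊕opad) ∥ inner = 8d 43 3d db 17 dd ∥ 05 65.
Outer hash (tag): sum = 141+67+61+219+23+221+5+101 = 838 → 03 46.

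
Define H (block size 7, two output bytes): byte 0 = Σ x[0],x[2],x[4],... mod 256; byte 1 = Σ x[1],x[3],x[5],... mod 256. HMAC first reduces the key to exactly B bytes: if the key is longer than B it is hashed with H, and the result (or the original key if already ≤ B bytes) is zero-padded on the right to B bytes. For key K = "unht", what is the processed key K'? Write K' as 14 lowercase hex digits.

756e6874000000

Key "unht" = 75 6e 68 74 is 4 bytes ≤ B = 7; zero-pad to 7 bytes: K' = 75 6e 68 74 00 00 00.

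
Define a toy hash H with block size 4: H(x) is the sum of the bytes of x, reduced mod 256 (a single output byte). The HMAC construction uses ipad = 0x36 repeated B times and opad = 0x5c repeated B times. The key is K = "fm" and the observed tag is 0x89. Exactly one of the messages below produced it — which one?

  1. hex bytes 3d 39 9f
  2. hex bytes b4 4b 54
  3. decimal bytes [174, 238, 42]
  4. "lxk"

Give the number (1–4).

4

Key "fm" = 66 6d is 2 bytes ≤ B = 4; zero-pad to 4 bytes: K' = 66 6d 00 00.
K' ⊕ ipad = 50 5b 36 36; K' ⊕ opad = 3a 31 5c 5c.
m1: inner = H(50 5b 36 36 3d 39 9f) = 2c; tag = H(3a 31 5c 5c 2c) = 4f
m2: inner = H(50 5b 36 36 b4 4b 54) = 6a; tag = H(3a 31 5c 5c 6a) = 8d
m3: inner = H(50 5b 36 36 ae ee 2a) = dd; tag = H(3a 31 5c 5c dd) = 00
m4: inner = H(50 5b 36 36 6c 78 6b) = 66; tag = H(3a 31 5c 5c 66) = 89 ← matches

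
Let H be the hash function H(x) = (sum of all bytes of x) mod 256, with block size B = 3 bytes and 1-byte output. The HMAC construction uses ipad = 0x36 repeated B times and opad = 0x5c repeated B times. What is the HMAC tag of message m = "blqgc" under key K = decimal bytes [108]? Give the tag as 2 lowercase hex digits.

Key decimal bytes [108] = 6c is 1 byte ≤ B = 3; zero-pad to 3 bytes: K' = 6c 00 00.
K' ⊕ ipad = 5a 36 36.  K' ⊕ opad = 30 5c 5c.
Inner input = (K'⊕ipad) ∥ m = 5a 36 36 ∥ 62 6c 71 67 63.
Inner hash: sum = 90+54+54+98+108+113+103+99 = 719; mod 256 = 207 → cf.
Outer input = (K'⊕opad) ∥ inner = 30 5c 5c ∥ cf.
Outer hash (tag): sum = 48+92+92+207 = 439; mod 256 = 183 → b7.

b7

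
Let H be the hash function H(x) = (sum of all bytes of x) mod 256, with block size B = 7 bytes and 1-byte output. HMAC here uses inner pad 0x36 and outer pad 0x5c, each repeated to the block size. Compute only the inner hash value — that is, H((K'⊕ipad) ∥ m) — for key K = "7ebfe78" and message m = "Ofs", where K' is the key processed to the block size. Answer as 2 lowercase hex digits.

82

Key "7ebfe78" = 37 65 62 66 65 37 38 is exactly B = 7 bytes: K' = 37 65 62 66 65 37 38.
K' ⊕ ipad = 01 53 54 50 53 01 0e.
Inner input = 01 53 54 50 53 01 0e ∥ 4f 66 73.
Inner hash: sum = 1+83+84+80+83+1+14+79+102+115 = 642; mod 256 = 130 → 82.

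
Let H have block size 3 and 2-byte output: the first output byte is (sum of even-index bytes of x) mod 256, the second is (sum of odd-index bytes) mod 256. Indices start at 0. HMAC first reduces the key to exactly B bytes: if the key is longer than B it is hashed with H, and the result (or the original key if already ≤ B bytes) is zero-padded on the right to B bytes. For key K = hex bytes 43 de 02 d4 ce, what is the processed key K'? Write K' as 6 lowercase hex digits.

13b200

|K| = 5 > B = 3, so first hash the key.
H(K): even-index sum = 275 mod 256 = 19; odd-index sum = 434 mod 256 = 178 → 13 b2.
Zero-pad H(K) = 13 b2 to 3 bytes: K' = 13 b2 00.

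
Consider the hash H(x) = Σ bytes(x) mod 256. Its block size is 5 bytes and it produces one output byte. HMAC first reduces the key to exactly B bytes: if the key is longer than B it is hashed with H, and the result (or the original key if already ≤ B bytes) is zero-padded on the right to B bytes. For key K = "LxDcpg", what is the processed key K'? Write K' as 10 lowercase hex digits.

|K| = 6 > B = 5, so first hash the key.
H(K): sum = 76+120+68+99+112+103 = 578; mod 256 = 66 → 42.
Zero-pad H(K) = 42 to 5 bytes: K' = 42 00 00 00 00.

4200000000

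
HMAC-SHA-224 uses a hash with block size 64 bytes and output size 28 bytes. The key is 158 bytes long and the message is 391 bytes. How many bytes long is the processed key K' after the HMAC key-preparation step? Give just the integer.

64

Key is 158 > 64 bytes, so it is hashed to 28 bytes then zero-padded to 64: |K'| = 64.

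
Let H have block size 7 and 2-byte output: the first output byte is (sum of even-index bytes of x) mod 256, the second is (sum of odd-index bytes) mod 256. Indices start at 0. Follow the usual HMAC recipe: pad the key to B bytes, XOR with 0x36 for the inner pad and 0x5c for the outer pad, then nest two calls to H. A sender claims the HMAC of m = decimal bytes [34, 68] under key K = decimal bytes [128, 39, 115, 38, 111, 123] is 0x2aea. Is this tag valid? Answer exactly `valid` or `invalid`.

Key decimal bytes [128, 39, 115, 38, 111, 123] = 80 27 73 26 6f 7b is 6 bytes ≤ B = 7; zero-pad to 7 bytes: K' = 80 27 73 26 6f 7b 00.
K' ⊕ ipad = b6 11 45 10 59 4d 36; K' ⊕ opad = dc 7b 2f 7a 33 27 5c.
Inner hash: even-index sum = 462 mod 256 = 206; odd-index sum = 144 mod 256 = 144 → ce 90.
Outer hash (recomputed tag): even-index sum = 554 mod 256 = 42; odd-index sum = 490 mod 256 = 234 → 2a ea.
Recomputed tag = 2aea; claimed = 2aea → match.

valid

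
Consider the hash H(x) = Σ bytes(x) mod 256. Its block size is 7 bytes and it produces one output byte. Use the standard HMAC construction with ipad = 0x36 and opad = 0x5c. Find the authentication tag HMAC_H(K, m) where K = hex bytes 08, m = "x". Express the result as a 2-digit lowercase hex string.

Key hex bytes 08 is 1 byte ≤ B = 7; zero-pad to 7 bytes: K' = 08 00 00 00 00 00 00.
K' ⊕ ipad = 3e 36 36 36 36 36 36.  K' ⊕ opad = 54 5c 5c 5c 5c 5c 5c.
Inner input = (K'⊕ipad) ∥ m = 3e 36 36 36 36 36 36 ∥ 78.
Inner hash: sum = 62+54+54+54+54+54+54+120 = 506; mod 256 = 250 → fa.
Outer input = (K'⊕opad) ∥ inner = 54 5c 5c 5c 5c 5c 5c ∥ fa.
Outer hash (tag): sum = 84+92+92+92+92+92+92+250 = 886; mod 256 = 118 → 76.

76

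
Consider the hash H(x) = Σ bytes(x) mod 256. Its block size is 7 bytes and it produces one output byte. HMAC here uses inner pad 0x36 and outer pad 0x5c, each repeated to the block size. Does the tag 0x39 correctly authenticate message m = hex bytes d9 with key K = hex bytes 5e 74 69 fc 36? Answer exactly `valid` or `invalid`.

Key hex bytes 5e 74 69 fc 36 is 5 bytes ≤ B = 7; zero-pad to 7 bytes: K' = 5e 74 69 fc 36 00 00.
K' ⊕ ipad = 68 42 5f ca 00 36 36; K' ⊕ opad = 02 28 35 a0 6a 5c 5c.
Inner hash: sum = 104+66+95+202+0+54+54+217 = 792; mod 256 = 24 → 18.
Outer hash (recomputed tag): sum = 2+40+53+160+106+92+92+24 = 569; mod 256 = 57 → 39.
Recomputed tag = 39; claimed = 39 → match.

valid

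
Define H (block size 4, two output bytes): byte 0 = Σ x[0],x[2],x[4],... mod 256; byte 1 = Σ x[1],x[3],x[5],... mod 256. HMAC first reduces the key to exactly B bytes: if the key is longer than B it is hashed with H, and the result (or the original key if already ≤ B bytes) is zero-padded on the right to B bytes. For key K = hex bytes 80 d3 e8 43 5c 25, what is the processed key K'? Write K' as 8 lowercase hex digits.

c43b0000

|K| = 6 > B = 4, so first hash the key.
H(K): even-index sum = 452 mod 256 = 196; odd-index sum = 315 mod 256 = 59 → c4 3b.
Zero-pad H(K) = c4 3b to 4 bytes: K' = c4 3b 00 00.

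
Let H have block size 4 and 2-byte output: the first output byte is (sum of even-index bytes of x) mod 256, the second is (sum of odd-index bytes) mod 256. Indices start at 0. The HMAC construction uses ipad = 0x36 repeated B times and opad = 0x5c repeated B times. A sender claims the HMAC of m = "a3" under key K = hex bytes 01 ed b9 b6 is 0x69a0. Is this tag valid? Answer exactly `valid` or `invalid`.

Key hex bytes 01 ed b9 b6 is exactly B = 4 bytes: K' = 01 ed b9 b6.
K' ⊕ ipad = 37 db 8f 80; K' ⊕ opad = 5d b1 e5 ea.
Inner hash: even-index sum = 295 mod 256 = 39; odd-index sum = 398 mod 256 = 142 → 27 8e.
Outer hash (recomputed tag): even-index sum = 361 mod 256 = 105; odd-index sum = 553 mod 256 = 41 → 69 29.
Recomputed tag = 6929; claimed = 69a0 → mismatch.

invalid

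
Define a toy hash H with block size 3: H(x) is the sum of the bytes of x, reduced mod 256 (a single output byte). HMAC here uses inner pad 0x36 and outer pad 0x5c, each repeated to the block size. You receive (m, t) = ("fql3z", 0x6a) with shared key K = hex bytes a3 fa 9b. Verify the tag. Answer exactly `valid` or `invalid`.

valid

Key hex bytes a3 fa 9b is exactly B = 3 bytes: K' = a3 fa 9b.
K' ⊕ ipad = 95 cc ad; K' ⊕ opad = ff a6 c7.
Inner hash: sum = 149+204+173+102+113+108+51+122 = 1022; mod 256 = 254 → fe.
Outer hash (recomputed tag): sum = 255+166+199+254 = 874; mod 256 = 106 → 6a.
Recomputed tag = 6a; claimed = 6a → match.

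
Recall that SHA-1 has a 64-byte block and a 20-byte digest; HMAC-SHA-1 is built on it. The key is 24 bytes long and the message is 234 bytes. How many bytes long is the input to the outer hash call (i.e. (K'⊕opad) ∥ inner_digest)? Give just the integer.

Key is 24 ≤ 64 bytes, zero-padded: |K'| = 64.
Outer input = (K'⊕opad) ∥ H(inner) → 64 + 20 = 84 bytes.

84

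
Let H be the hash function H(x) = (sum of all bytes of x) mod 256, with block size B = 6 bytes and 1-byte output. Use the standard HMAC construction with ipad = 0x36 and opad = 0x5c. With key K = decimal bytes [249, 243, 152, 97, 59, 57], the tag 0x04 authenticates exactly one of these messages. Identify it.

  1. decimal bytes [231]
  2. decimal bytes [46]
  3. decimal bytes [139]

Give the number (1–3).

2

Key decimal bytes [249, 243, 152, 97, 59, 57] = f9 f3 98 61 3b 39 is exactly B = 6 bytes: K' = f9 f3 98 61 3b 39.
K' ⊕ ipad = cf c5 ae 57 0d 0f; K' ⊕ opad = a5 af c4 3d 67 65.
m1: inner = H(cf c5 ae 57 0d 0f e7) = 9c; tag = H(a5 af c4 3d 67 65 9c) = bd
m2: inner = H(cf c5 ae 57 0d 0f 2e) = e3; tag = H(a5 af c4 3d 67 65 e3) = 04 ← matches
m3: inner = H(cf c5 ae 57 0d 0f 8b) = 40; tag = H(a5 af c4 3d 67 65 40) = 61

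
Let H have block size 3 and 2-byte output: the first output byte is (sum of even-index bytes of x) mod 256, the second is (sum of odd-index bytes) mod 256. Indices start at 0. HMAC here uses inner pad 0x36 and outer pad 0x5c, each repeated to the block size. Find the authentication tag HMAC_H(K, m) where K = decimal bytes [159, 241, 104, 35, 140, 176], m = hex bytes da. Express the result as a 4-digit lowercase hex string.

Key decimal bytes [159, 241, 104, 35, 140, 176] = 9f f1 68 23 8c b0 is 6 bytes > B = 3, so hash it first: H(key) = 93 c4, then zero-pad to 3 bytes: K' = 93 c4 00.
K' ⊕ ipad = a5 f2 36.  K' ⊕ opad = cf 98 5c.
Inner input = (K'⊕ipad) ∥ m = a5 f2 36 ∥ da.
Inner hash: even-index sum = 219 mod 256 = 219; odd-index sum = 460 mod 256 = 204 → db cc.
Outer input = (K'⊕opad) ∥ inner = cf 98 5c ∥ db cc.
Outer hash (tag): even-index sum = 503 mod 256 = 247; odd-index sum = 371 mod 256 = 115 → f7 73.

f773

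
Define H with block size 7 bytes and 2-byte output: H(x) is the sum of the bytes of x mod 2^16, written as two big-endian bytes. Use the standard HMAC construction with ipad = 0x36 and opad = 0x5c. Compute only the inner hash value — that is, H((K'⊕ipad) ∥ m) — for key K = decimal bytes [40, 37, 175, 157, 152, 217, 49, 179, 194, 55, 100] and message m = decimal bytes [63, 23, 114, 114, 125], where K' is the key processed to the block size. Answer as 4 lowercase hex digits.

0375

Key decimal bytes [40, 37, 175, 157, 152, 217, 49, 179, 194, 55, 100] = 28 25 af 9d 98 d9 31 b3 c2 37 64 is 11 bytes > B = 7, so hash it first: H(key) = 05 4b, then zero-pad to 7 bytes: K' = 05 4b 00 00 00 00 00.
K' ⊕ ipad = 33 7d 36 36 36 36 36.
Inner input = 33 7d 36 36 36 36 36 ∥ 3f 17 72 72 7d.
Inner hash: sum = 51+125+54+54+54+54+54+63+23+114+114+125 = 885 → 03 75.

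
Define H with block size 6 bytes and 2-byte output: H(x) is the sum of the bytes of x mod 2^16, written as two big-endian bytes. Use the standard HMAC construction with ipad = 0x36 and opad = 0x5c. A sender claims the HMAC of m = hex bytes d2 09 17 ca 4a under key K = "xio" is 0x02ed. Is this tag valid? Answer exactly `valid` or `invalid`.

Key "xio" = 78 69 6f is 3 bytes ≤ B = 6; zero-pad to 6 bytes: K' = 78 69 6f 00 00 00.
K' ⊕ ipad = 4e 5f 59 36 36 36; K' ⊕ opad = 24 35 33 5c 5c 5c.
Inner hash: sum = 78+95+89+54+54+54+210+9+23+202+74 = 942 → 03 ae.
Outer hash (recomputed tag): sum = 36+53+51+92+92+92+3+174 = 593 → 02 51.
Recomputed tag = 0251; claimed = 02ed → mismatch.

invalid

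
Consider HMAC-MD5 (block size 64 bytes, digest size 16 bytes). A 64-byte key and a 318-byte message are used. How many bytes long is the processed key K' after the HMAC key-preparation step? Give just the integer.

64

Key is 64 ≤ 64 bytes, zero-padded: |K'| = 64.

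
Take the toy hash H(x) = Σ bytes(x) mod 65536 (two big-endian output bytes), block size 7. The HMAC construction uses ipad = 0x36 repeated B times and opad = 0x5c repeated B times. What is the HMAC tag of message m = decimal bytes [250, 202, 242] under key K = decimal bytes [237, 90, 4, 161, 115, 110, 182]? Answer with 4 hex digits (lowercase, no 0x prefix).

043f

Key decimal bytes [237, 90, 4, 161, 115, 110, 182] = ed 5a 04 a1 73 6e b6 is exactly B = 7 bytes: K' = ed 5a 04 a1 73 6e b6.
K' ⊕ ipad = db 6c 32 97 45 58 80.  K' ⊕ opad = b1 06 58 fd 2f 32 ea.
Inner input = (K'⊕ipad) ∥ m = db 6c 32 97 45 58 80 ∥ fa ca f2.
Inner hash: sum = 219+108+50+151+69+88+128+250+202+242 = 1507 → 05 e3.
Outer input = (K'⊕opad) ∥ inner = b1 06 58 fd 2f 32 ea ∥ 05 e3.
Outer hash (tag): sum = 177+6+88+253+47+50+234+5+227 = 1087 → 04 3f.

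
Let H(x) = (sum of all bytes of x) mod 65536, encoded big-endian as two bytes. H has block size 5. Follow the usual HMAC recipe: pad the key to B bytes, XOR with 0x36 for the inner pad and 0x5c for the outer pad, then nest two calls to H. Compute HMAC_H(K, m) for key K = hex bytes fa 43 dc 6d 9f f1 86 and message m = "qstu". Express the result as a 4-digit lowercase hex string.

Key hex bytes fa 43 dc 6d 9f f1 86 is 7 bytes > B = 5, so hash it first: H(key) = 04 9c, then zero-pad to 5 bytes: K' = 04 9c 00 00 00.
K' ⊕ ipad = 32 aa 36 36 36.  K' ⊕ opad = 58 c0 5c 5c 5c.
Inner input = (K'⊕ipad) ∥ m = 32 aa 36 36 36 ∥ 71 73 74 75.
Inner hash: sum = 50+170+54+54+54+113+115+116+117 = 843 → 03 4b.
Outer input = (K'⊕opad) ∥ inner = 58 c0 5c 5c 5c ∥ 03 4b.
Outer hash (tag): sum = 88+192+92+92+92+3+75 = 634 → 02 7a.

027a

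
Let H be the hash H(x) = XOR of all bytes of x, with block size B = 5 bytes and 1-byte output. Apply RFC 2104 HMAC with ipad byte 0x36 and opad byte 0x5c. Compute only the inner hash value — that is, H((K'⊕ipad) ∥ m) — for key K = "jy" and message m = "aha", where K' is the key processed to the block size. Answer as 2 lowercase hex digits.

Key "jy" = 6a 79 is 2 bytes ≤ B = 5; zero-pad to 5 bytes: K' = 6a 79 00 00 00.
K' ⊕ ipad = 5c 4f 36 36 36.
Inner input = 5c 4f 36 36 36 ∥ 61 68 61.
Inner hash: XOR 5c⊕4f⊕36⊕36⊕36⊕61⊕68⊕61 = 4d.

4d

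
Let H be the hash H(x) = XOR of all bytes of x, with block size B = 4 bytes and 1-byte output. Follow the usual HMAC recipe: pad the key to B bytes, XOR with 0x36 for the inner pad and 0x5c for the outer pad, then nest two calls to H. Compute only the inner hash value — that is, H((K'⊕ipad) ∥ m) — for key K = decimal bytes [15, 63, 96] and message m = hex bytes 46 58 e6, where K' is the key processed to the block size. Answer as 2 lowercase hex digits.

a8

Key decimal bytes [15, 63, 96] = 0f 3f 60 is 3 bytes ≤ B = 4; zero-pad to 4 bytes: K' = 0f 3f 60 00.
K' ⊕ ipad = 39 09 56 36.
Inner input = 39 09 56 36 ∥ 46 58 e6.
Inner hash: XOR 39⊕09⊕56⊕36⊕46⊕58⊕e6 = a8.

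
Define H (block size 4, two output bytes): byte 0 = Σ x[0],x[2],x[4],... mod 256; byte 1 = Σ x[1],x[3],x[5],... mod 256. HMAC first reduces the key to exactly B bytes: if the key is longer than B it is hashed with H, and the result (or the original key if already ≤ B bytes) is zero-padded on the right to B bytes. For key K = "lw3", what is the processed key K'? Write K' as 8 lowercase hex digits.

Key "lw3" = 6c 77 33 is 3 bytes ≤ B = 4; zero-pad to 4 bytes: K' = 6c 77 33 00.

6c773300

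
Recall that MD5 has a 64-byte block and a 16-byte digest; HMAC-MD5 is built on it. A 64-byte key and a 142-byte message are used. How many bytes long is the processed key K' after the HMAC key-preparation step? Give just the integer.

64

Key is 64 ≤ 64 bytes, zero-padded: |K'| = 64.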